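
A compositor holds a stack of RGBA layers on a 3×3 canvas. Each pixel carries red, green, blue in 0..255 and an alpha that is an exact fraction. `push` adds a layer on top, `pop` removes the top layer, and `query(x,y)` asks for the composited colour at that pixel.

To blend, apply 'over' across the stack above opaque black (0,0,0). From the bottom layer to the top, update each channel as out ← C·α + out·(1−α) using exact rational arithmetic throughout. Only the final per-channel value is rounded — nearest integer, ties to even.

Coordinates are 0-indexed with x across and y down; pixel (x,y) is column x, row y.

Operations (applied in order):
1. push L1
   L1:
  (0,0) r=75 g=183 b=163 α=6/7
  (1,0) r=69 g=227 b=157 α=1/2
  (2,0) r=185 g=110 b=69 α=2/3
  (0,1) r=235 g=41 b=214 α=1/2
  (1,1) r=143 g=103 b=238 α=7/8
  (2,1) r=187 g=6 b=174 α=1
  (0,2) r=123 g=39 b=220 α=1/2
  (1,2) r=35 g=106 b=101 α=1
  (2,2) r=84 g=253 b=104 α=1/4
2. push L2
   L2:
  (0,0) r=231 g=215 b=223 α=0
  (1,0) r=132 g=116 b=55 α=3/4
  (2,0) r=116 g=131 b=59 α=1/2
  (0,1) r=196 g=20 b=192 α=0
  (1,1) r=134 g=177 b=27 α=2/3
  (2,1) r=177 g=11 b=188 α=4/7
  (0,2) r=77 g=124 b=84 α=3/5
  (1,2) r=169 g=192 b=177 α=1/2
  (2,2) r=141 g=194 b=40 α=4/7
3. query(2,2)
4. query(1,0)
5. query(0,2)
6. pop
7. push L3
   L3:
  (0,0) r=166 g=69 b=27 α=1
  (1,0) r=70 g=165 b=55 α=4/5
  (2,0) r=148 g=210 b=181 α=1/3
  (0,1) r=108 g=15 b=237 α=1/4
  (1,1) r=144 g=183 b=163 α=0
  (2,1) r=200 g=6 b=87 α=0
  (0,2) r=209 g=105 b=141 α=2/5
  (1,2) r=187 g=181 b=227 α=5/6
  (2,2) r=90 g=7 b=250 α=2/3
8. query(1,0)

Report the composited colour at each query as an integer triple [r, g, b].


at x=2,y=2 over L1,L2:
after L1 α=1/4: [21, 253/4, 26]
after L2 α=4/7: [627/7, 3863/28, 34]
→ [90, 138, 34]

query (1,0) [L1,L2] — begin 0,0,0
+L1 (α=1/2) → [69/2, 227/2, 157/2]
+L2 (α=3/4) → [861/8, 923/8, 487/8]
→ [108, 115, 61]

query (0,2) [L1,L2] — begin 0,0,0
+L1 (α=1/2) → [123/2, 39/2, 110]
+L2 (α=3/5) → [354/5, 411/5, 472/5]
→ [71, 82, 94]

query (1,0) [L1,L3] — begin 0,0,0
+L1 (α=1/2) → [69/2, 227/2, 157/2]
+L3 (α=4/5) → [629/10, 1547/10, 597/10]
→ [63, 155, 60]


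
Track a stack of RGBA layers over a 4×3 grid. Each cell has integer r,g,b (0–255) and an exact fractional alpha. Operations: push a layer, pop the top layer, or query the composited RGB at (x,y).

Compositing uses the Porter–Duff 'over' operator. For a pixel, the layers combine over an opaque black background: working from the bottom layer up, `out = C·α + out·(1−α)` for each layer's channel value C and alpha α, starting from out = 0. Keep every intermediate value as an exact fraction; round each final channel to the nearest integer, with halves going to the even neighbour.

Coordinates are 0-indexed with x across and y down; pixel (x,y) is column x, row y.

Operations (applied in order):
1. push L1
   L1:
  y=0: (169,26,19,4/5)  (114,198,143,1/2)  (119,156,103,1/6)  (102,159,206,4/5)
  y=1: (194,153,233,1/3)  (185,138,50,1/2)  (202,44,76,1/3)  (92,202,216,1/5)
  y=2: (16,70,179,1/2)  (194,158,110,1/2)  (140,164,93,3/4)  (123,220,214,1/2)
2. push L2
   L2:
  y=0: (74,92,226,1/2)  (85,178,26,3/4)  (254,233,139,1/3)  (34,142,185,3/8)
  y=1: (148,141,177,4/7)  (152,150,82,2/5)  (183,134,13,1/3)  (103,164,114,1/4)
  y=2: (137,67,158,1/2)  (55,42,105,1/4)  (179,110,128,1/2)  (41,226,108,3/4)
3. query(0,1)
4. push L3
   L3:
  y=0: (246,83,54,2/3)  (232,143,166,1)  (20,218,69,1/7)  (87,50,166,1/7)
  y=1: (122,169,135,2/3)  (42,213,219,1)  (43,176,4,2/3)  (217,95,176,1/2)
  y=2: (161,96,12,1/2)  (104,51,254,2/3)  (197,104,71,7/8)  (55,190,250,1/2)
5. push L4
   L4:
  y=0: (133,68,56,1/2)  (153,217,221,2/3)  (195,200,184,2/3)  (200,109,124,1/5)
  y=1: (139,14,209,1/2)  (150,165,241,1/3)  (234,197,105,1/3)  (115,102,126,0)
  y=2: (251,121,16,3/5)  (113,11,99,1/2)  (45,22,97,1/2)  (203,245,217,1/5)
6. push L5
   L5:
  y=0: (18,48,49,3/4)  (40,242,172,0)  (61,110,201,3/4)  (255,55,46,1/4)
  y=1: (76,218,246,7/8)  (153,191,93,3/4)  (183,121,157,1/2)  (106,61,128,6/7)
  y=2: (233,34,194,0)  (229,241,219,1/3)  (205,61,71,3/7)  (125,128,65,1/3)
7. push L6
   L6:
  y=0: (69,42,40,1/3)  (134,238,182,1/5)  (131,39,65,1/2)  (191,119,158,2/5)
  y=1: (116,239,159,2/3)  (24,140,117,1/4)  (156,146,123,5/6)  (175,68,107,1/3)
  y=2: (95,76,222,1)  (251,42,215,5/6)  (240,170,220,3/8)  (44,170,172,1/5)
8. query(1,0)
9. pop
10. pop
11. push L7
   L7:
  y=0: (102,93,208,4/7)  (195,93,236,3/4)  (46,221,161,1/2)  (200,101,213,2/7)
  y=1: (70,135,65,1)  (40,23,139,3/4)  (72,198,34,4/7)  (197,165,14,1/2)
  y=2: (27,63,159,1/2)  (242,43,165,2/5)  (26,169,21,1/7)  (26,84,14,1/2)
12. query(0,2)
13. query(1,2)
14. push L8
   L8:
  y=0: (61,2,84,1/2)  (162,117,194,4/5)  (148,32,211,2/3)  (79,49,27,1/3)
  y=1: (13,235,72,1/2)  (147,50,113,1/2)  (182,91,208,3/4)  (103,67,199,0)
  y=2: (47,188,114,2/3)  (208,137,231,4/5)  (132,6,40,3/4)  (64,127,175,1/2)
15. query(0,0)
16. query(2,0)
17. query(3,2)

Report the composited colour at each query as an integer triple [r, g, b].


(0,1) stack=L1,L2; from [0,0,0]:
L1 α=1/3: [194/3, 51, 233/3]
L2 α=4/7: [786/7, 717/7, 941/7]
= [112, 102, 134]

query (1,0) [L1,L2,L3,L4,L5,L6] — begin 0,0,0
L1 α=1/2: [57, 99, 143/2]
L2 α=3/4: [78, 633/4, 299/8]
L3 α=1: [232, 143, 166]
L4 α=2/3: [538/3, 577/3, 608/3]
L5 α=0: [538/3, 577/3, 608/3]
L6 α=1/5: [2554/15, 3022/15, 2978/15]
= [170, 201, 199]

at x=0,y=2 over L1,L2,L3,L4,L7:
L1 α=1/2: [8, 35, 179/2]
L2 α=1/2: [145/2, 51, 495/4]
L3 α=1/2: [467/4, 147/2, 543/8]
L4 α=3/5: [1973/10, 102, 147/4]
L7 α=1/2: [2243/20, 165/2, 783/8]
= [112, 82, 98]

query (1,2) [L1,L2,L3,L4,L7] — begin 0,0,0
+L1 (α=1/2) → [97, 79, 55]
+L2 (α=1/4) → [173/2, 279/4, 135/2]
+L3 (α=2/3) → [589/6, 229/4, 1151/6]
+L4 (α=1/2) → [1267/12, 273/8, 1745/12]
+L7 (α=2/5) → [3203/20, 1507/40, 613/4]
rounded: [160, 38, 153]

at x=0,y=0 over L1,L2,L3,L4,L7,L8:
after L1 α=4/5: [676/5, 104/5, 76/5]
after L2 α=1/2: [523/5, 282/5, 603/5]
after L3 α=2/3: [2983/15, 1112/15, 381/5]
after L4 α=1/2: [2489/15, 1066/15, 661/10]
after L7 α=4/7: [647/5, 418/5, 10303/70]
after L8 α=1/2: [476/5, 214/5, 16183/140]
= [95, 43, 116]

(2,0) stack=L1,L2,L3,L4,L7,L8; from [0,0,0]:
L1 α=1/6: [119/6, 26, 103/6]
L2 α=1/3: [881/9, 95, 520/9]
L3 α=1/7: [1822/21, 788/7, 1247/21]
L4 α=2/3: [10012/63, 1196/7, 8975/63]
L7 α=1/2: [6455/63, 2743/14, 9559/63]
L8 α=2/3: [25103/189, 1213/14, 36145/189]
rounded: [133, 87, 191]

at x=3,y=2 over L1,L2,L3,L4,L7,L8:
+L1 (α=1/2) → [123/2, 110, 107]
+L2 (α=3/4) → [369/8, 197, 431/4]
+L3 (α=1/2) → [809/16, 387/2, 1431/8]
+L4 (α=1/5) → [1621/20, 1019/5, 373/2]
+L7 (α=1/2) → [2141/40, 1439/10, 401/4]
+L8 (α=1/2) → [4701/80, 2709/20, 1101/8]
rounded: [59, 135, 138]


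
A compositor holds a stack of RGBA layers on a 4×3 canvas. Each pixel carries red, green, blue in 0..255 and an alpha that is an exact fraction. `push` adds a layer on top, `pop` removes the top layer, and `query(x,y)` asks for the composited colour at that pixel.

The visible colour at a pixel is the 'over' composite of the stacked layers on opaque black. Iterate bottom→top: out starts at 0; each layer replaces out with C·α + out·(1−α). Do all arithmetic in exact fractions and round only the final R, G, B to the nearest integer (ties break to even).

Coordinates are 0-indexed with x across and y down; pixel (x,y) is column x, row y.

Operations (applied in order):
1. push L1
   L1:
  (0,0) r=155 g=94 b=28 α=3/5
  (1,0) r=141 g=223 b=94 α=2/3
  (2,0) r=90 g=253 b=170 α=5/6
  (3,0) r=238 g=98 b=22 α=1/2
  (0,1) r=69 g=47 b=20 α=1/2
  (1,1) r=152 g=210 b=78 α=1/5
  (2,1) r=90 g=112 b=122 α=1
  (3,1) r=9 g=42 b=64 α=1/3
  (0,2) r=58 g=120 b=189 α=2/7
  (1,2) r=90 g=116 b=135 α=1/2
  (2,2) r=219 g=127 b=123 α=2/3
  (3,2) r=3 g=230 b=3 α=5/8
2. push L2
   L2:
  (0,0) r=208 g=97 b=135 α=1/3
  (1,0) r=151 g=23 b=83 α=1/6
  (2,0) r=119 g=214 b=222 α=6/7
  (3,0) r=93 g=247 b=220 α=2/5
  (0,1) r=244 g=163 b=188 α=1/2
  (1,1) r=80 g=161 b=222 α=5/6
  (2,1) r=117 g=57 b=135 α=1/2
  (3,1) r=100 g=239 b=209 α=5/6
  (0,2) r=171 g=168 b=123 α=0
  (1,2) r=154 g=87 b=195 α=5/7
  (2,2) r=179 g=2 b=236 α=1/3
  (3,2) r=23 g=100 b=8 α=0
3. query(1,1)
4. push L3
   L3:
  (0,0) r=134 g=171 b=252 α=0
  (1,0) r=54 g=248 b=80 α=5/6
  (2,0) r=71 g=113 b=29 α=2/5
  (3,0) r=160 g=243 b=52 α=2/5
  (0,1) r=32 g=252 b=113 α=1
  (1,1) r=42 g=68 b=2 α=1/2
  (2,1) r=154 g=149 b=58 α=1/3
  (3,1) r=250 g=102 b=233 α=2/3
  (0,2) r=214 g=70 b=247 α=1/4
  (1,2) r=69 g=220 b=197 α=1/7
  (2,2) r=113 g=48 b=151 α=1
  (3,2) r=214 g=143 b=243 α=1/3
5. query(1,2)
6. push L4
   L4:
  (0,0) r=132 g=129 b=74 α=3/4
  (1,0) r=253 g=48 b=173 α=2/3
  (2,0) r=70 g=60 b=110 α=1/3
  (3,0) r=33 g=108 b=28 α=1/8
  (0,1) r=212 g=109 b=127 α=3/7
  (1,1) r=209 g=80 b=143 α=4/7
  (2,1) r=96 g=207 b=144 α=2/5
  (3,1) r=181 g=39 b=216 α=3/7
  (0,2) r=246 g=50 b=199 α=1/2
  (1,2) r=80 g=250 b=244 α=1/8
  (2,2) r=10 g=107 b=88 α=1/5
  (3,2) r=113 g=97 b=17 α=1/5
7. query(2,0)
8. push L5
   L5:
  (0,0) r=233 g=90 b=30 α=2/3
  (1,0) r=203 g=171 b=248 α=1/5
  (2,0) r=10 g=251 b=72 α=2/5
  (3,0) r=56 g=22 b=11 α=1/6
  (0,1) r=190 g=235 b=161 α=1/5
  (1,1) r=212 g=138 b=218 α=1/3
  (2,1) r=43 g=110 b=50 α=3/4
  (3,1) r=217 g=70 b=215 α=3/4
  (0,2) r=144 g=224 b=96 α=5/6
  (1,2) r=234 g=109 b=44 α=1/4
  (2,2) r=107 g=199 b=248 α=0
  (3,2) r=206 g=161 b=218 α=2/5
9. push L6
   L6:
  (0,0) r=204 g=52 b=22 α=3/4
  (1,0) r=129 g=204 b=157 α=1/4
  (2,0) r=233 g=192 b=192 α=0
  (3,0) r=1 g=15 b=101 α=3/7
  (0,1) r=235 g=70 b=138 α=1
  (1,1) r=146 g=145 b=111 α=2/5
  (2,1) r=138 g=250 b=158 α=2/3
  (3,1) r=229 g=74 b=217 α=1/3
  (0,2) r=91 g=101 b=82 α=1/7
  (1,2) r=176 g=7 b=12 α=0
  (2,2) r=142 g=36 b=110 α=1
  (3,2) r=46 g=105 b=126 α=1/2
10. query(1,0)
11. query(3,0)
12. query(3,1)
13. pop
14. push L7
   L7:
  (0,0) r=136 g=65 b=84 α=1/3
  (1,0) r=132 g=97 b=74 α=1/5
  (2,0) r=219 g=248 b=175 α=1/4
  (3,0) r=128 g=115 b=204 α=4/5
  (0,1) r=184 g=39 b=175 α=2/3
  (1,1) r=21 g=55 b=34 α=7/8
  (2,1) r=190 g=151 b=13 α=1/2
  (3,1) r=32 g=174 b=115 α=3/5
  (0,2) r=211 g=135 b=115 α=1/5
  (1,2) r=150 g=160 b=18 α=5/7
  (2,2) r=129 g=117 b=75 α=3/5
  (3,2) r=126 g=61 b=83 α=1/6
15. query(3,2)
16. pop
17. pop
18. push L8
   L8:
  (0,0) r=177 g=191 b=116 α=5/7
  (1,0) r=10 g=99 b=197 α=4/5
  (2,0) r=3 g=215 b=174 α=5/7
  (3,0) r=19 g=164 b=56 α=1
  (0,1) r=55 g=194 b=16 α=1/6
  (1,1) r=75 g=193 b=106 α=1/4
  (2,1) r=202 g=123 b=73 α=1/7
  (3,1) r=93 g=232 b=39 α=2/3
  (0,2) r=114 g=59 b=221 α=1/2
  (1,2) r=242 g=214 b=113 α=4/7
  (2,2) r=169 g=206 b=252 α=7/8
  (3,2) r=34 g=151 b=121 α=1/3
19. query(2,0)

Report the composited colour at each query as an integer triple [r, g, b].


query (1,1) [L1,L2] — begin 0,0,0
after L1 α=1/5: [152/5, 42, 78/5]
after L2 α=5/6: [1076/15, 847/6, 938/5]
→ [72, 141, 188]

(1,2) stack=L1,L2,L3; from [0,0,0]:
+L1 (α=1/2) → [45, 58, 135/2]
+L2 (α=5/7) → [860/7, 551/7, 1110/7]
+L3 (α=1/7) → [5643/49, 4846/49, 8039/49]
rounded: [115, 99, 164]

(2,0) stack=L1,L2,L3,L4; from [0,0,0]:
L1 α=5/6: [75, 1265/6, 425/3]
L2 α=6/7: [789/7, 8969/42, 4421/21]
L3 α=2/5: [3361/35, 12133/70, 4827/35]
L4 α=1/3: [9172/105, 14233/105, 13504/105]
→ [87, 136, 129]

query (1,0) [L1,L2,L3,L4,L5,L6] — begin 0,0,0
+L1 (α=2/3) → [94, 446/3, 188/3]
+L2 (α=1/6) → [207/2, 2299/18, 1189/18]
+L3 (α=5/6) → [249/4, 24619/108, 8389/108]
+L4 (α=2/3) → [2273/12, 34987/324, 45757/324]
+L5 (α=1/5) → [2882/15, 48838/405, 13169/81]
+L6 (α=1/4) → [3527/20, 38189/270, 4352/27]
→ [176, 141, 161]

at x=3,y=0 over L1,L2,L3,L4,L5,L6:
after L1 α=1/2: [119, 49, 11]
after L2 α=2/5: [543/5, 641/5, 473/5]
after L3 α=2/5: [3229/25, 4353/25, 1939/25]
after L4 α=1/8: [5857/50, 33171/200, 14273/200]
after L5 α=1/6: [2139/20, 34051/240, 14713/240]
after L6 α=3/7: [2154/35, 36751/420, 4699/60]
= [62, 88, 78]

at x=3,y=1 over L1,L2,L3,L4,L5,L6:
L1 α=1/3: [3, 14, 64/3]
L2 α=5/6: [503/6, 403/2, 3199/18]
L3 α=2/3: [3503/18, 811/6, 11587/54]
L4 α=3/7: [1699/9, 1973/21, 5810/27]
L5 α=3/4: [3779/18, 6383/84, 23225/108]
L6 α=1/3: [5840/27, 9491/126, 34943/162]
= [216, 75, 216]

query (3,2) [L1,L2,L3,L4,L5,L7] — begin 0,0,0
L1 α=5/8: [15/8, 575/4, 15/8]
L2 α=0: [15/8, 575/4, 15/8]
L3 α=1/3: [871/12, 287/2, 329/4]
L4 α=1/5: [242/3, 671/5, 346/5]
L5 α=2/5: [654/5, 3623/25, 3218/25]
L7 α=1/6: [130, 1964/15, 1211/10]
= [130, 131, 121]

at x=2,y=0 over L1,L2,L3,L4,L8:
after L1 α=5/6: [75, 1265/6, 425/3]
after L2 α=6/7: [789/7, 8969/42, 4421/21]
after L3 α=2/5: [3361/35, 12133/70, 4827/35]
after L4 α=1/3: [9172/105, 14233/105, 13504/105]
after L8 α=5/7: [19919/735, 141341/735, 118358/735]
→ [27, 192, 161]


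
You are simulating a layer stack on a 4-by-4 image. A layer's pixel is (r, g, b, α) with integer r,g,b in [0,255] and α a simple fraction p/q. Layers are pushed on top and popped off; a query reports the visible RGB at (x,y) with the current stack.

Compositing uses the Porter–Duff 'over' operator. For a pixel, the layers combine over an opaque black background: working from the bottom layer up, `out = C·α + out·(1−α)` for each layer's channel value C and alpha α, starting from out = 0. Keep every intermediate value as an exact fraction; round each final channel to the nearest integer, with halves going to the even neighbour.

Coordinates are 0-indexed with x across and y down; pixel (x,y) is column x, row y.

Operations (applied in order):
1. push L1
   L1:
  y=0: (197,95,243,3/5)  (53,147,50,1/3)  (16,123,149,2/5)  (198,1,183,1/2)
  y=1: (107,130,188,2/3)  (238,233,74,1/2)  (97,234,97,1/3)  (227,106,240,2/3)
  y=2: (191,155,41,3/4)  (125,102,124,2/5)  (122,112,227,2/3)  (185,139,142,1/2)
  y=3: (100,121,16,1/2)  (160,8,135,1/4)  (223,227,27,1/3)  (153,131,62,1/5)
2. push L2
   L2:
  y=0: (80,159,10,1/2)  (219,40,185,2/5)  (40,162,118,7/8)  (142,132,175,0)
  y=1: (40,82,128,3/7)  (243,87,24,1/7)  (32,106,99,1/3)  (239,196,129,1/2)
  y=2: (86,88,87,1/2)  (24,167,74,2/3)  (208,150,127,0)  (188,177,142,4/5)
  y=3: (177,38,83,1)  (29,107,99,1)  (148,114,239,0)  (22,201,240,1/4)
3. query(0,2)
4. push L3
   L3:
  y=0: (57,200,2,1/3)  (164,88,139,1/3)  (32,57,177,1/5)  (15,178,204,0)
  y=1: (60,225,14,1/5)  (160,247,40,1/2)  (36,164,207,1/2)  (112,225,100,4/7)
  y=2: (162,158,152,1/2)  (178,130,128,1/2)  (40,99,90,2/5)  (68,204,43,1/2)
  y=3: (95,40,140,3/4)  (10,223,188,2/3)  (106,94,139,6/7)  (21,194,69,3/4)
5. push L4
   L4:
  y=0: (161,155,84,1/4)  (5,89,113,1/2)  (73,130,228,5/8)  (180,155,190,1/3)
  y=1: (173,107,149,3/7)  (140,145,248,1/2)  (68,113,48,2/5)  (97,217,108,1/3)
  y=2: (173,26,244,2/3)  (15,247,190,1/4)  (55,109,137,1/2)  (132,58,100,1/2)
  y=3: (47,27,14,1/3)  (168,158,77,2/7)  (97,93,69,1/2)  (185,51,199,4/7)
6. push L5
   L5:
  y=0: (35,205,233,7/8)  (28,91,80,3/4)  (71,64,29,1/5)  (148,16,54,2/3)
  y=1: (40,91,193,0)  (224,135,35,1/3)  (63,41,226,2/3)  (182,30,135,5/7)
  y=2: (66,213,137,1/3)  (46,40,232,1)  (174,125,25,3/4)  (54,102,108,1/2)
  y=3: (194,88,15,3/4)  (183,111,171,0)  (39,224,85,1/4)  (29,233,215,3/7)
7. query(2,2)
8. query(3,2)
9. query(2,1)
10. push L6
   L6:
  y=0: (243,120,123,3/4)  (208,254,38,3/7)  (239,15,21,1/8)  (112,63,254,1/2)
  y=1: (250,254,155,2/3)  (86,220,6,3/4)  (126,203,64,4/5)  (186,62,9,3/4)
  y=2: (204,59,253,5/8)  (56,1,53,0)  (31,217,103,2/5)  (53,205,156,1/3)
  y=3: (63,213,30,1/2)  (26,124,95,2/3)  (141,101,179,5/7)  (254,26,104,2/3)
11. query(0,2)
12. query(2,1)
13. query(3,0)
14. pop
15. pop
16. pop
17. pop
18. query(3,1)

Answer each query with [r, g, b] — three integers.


query (0,2) [L1,L2] — begin 0,0,0
after L1 α=3/4: [573/4, 465/4, 123/4]
after L2 α=1/2: [917/8, 817/8, 471/8]
= [115, 102, 59]

(2,2) stack=L1,L2,L3,L4,L5; from [0,0,0]:
after L1 α=2/3: [244/3, 224/3, 454/3]
after L2 α=0: [244/3, 224/3, 454/3]
after L3 α=2/5: [324/5, 422/5, 634/5]
after L4 α=1/2: [599/10, 967/10, 1319/10]
after L5 α=3/4: [5819/40, 4717/40, 2069/40]
= [145, 118, 52]

at x=3,y=2 over L1,L2,L3,L4,L5:
+L1 (α=1/2) → [185/2, 139/2, 71]
+L2 (α=4/5) → [1689/10, 311/2, 639/5]
+L3 (α=1/2) → [2369/20, 719/4, 427/5]
+L4 (α=1/2) → [5009/40, 951/8, 927/10]
+L5 (α=1/2) → [7169/80, 1767/16, 2007/20]
rounded: [90, 110, 100]

query (2,1) [L1,L2,L3,L4,L5] — begin 0,0,0
after L1 α=1/3: [97/3, 78, 97/3]
after L2 α=1/3: [290/9, 262/3, 491/9]
after L3 α=1/2: [307/9, 377/3, 1177/9]
after L4 α=2/5: [143/3, 603/5, 293/3]
after L5 α=2/3: [521/9, 1013/15, 1649/9]
rounded: [58, 68, 183]

at x=0,y=2 over L1,L2,L3,L4,L5,L6:
L1 α=3/4: [573/4, 465/4, 123/4]
L2 α=1/2: [917/8, 817/8, 471/8]
L3 α=1/2: [2213/16, 2081/16, 1687/16]
L4 α=2/3: [2583/16, 971/16, 3165/16]
L5 α=1/3: [1037/8, 2675/24, 4261/24]
L6 α=5/8: [11271/64, 5035/64, 14381/64]
rounded: [176, 79, 225]

(2,1) stack=L1,L2,L3,L4,L5,L6; from [0,0,0]:
after L1 α=1/3: [97/3, 78, 97/3]
after L2 α=1/3: [290/9, 262/3, 491/9]
after L3 α=1/2: [307/9, 377/3, 1177/9]
after L4 α=2/5: [143/3, 603/5, 293/3]
after L5 α=2/3: [521/9, 1013/15, 1649/9]
after L6 α=4/5: [5057/45, 13193/75, 3953/45]
→ [112, 176, 88]

at x=3,y=0 over L1,L2,L3,L4,L5,L6:
L1 α=1/2: [99, 1/2, 183/2]
L2 α=0: [99, 1/2, 183/2]
L3 α=0: [99, 1/2, 183/2]
L4 α=1/3: [126, 52, 373/3]
L5 α=2/3: [422/3, 28, 697/9]
L6 α=1/2: [379/3, 91/2, 2983/18]
rounded: [126, 46, 166]

query (3,1) [L1,L2] — begin 0,0,0
L1 α=2/3: [454/3, 212/3, 160]
L2 α=1/2: [1171/6, 400/3, 289/2]
= [195, 133, 144]


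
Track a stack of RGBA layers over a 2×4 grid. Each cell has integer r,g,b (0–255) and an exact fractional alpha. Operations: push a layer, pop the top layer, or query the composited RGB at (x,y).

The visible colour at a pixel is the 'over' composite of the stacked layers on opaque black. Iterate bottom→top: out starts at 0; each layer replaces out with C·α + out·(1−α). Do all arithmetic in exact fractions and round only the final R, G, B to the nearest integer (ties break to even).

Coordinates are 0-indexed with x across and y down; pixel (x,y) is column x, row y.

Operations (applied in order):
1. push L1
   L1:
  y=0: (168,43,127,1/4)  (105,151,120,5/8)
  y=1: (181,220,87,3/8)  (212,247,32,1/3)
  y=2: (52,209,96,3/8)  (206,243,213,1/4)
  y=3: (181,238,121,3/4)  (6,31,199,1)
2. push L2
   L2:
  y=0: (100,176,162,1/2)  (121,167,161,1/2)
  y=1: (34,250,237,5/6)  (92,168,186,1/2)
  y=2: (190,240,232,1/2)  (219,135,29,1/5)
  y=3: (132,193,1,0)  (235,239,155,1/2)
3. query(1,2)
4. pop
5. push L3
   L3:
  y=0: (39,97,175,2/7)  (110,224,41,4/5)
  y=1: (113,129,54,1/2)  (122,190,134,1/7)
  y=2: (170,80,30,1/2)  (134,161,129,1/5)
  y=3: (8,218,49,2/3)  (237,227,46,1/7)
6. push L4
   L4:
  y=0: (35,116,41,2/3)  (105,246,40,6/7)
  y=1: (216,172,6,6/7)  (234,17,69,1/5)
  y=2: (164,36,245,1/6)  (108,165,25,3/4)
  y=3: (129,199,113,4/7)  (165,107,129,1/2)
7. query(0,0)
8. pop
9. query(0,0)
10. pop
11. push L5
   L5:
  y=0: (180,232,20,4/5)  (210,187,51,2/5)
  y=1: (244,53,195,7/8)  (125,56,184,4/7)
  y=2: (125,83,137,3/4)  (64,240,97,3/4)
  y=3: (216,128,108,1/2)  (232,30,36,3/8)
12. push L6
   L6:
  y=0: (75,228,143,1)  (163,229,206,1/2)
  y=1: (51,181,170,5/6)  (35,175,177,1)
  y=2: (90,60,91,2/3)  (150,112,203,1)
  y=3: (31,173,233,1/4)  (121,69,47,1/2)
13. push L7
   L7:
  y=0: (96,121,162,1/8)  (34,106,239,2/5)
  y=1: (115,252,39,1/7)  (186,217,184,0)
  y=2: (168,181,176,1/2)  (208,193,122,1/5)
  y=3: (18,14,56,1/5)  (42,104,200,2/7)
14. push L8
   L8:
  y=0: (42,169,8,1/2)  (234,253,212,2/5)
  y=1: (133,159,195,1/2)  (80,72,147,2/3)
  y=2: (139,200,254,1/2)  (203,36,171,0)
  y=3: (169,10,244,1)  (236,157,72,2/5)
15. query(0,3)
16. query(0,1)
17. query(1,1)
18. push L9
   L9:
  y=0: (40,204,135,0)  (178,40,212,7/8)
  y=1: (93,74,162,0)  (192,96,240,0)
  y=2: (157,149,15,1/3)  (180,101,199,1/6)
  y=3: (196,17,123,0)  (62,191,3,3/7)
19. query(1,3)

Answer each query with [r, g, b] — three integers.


at x=1,y=2 over L1,L2:
after L1 α=1/4: [103/2, 243/4, 213/4]
after L2 α=1/5: [85, 378/5, 242/5]
= [85, 76, 48]

(0,0) stack=L1,L3,L4; from [0,0,0]:
+L1 (α=1/4) → [42, 43/4, 127/4]
+L3 (α=2/7) → [288/7, 991/28, 2035/28]
+L4 (α=2/3) → [778/21, 7487/84, 4331/84]
→ [37, 89, 52]

(0,0) stack=L1,L3; from [0,0,0]:
L1 α=1/4: [42, 43/4, 127/4]
L3 α=2/7: [288/7, 991/28, 2035/28]
→ [41, 35, 73]

query (0,3) [L1,L5,L6,L7,L8] — begin 0,0,0
+L1 (α=3/4) → [543/4, 357/2, 363/4]
+L5 (α=1/2) → [1407/8, 613/4, 795/8]
+L6 (α=1/4) → [4469/32, 2531/16, 4249/32]
+L7 (α=1/5) → [4613/40, 2587/20, 4697/40]
+L8 (α=1) → [169, 10, 244]
= [169, 10, 244]

(0,1) stack=L1,L5,L6,L7,L8; from [0,0,0]:
L1 α=3/8: [543/8, 165/2, 261/8]
L5 α=7/8: [14207/64, 907/16, 11181/64]
L6 α=5/6: [30527/384, 5129/32, 65581/384]
L7 α=1/7: [37887/448, 19419/112, 68077/448]
L8 α=1/2: [97471/896, 37227/224, 155437/896]
= [109, 166, 173]

at x=1,y=1 over L1,L5,L6,L7,L8:
+L1 (α=1/3) → [212/3, 247/3, 32/3]
+L5 (α=4/7) → [712/7, 471/7, 768/7]
+L6 (α=1) → [35, 175, 177]
+L7 (α=0) → [35, 175, 177]
+L8 (α=2/3) → [65, 319/3, 157]
→ [65, 106, 157]

(1,3) stack=L1,L5,L6,L7,L8,L9; from [0,0,0]:
after L1 α=1: [6, 31, 199]
after L5 α=3/8: [363/4, 245/8, 1103/8]
after L6 α=1/2: [847/8, 797/16, 1479/16]
after L7 α=2/7: [701/8, 7313/112, 13795/112]
after L8 α=2/5: [5879/40, 57107/560, 57513/560]
after L9 α=3/7: [7739/70, 137327/980, 58773/980]
→ [111, 140, 60]


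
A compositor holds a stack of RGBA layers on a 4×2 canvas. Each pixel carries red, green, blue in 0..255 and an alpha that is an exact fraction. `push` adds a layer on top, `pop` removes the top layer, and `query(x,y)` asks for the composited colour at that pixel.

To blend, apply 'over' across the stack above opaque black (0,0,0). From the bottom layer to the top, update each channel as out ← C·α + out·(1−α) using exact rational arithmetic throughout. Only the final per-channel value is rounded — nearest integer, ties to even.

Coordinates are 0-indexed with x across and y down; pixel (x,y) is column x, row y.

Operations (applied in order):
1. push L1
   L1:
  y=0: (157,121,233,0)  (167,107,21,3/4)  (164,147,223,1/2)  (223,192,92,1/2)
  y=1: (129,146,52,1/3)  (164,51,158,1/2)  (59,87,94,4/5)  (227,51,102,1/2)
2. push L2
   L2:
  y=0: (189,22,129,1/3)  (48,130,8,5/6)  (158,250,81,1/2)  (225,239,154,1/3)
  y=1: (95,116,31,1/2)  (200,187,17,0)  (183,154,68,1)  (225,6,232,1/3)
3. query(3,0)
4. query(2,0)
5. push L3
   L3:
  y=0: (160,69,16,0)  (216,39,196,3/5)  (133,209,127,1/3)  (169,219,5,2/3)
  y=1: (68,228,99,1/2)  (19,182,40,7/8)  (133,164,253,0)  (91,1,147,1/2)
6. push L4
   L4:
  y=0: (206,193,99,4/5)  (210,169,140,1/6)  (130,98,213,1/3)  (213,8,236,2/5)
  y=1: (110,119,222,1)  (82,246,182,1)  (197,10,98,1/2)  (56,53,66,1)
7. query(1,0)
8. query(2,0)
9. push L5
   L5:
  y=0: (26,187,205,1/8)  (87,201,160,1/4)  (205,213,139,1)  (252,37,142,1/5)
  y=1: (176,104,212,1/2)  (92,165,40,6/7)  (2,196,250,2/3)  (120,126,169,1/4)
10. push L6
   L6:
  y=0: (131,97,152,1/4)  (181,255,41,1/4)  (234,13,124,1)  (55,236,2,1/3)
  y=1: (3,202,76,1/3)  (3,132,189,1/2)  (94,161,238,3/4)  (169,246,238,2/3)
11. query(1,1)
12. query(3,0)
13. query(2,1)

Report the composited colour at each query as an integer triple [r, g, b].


query (3,0) [L1,L2] — begin 0,0,0
after L1 α=1/2: [223/2, 96, 46]
after L2 α=1/3: [448/3, 431/3, 82]
rounded: [149, 144, 82]

(2,0) stack=L1,L2; from [0,0,0]:
after L1 α=1/2: [82, 147/2, 223/2]
after L2 α=1/2: [120, 647/4, 385/4]
= [120, 162, 96]

(1,0) stack=L1,L2,L3,L4; from [0,0,0]:
L1 α=3/4: [501/4, 321/4, 63/4]
L2 α=5/6: [487/8, 2921/24, 223/24]
L3 α=3/5: [3079/20, 865/12, 7279/60]
L4 α=1/6: [3919/24, 6353/72, 8959/72]
rounded: [163, 88, 124]

query (2,0) [L1,L2,L3,L4] — begin 0,0,0
after L1 α=1/2: [82, 147/2, 223/2]
after L2 α=1/2: [120, 647/4, 385/4]
after L3 α=1/3: [373/3, 355/2, 213/2]
after L4 α=1/3: [1136/9, 151, 142]
= [126, 151, 142]

(1,1) stack=L1,L2,L3,L4,L5,L6; from [0,0,0]:
after L1 α=1/2: [82, 51/2, 79]
after L2 α=0: [82, 51/2, 79]
after L3 α=7/8: [215/8, 2599/16, 359/8]
after L4 α=1: [82, 246, 182]
after L5 α=6/7: [634/7, 1236/7, 422/7]
after L6 α=1/2: [655/14, 1080/7, 1745/14]
rounded: [47, 154, 125]

at x=3,y=0 over L1,L2,L3,L4,L5,L6:
+L1 (α=1/2) → [223/2, 96, 46]
+L2 (α=1/3) → [448/3, 431/3, 82]
+L3 (α=2/3) → [1462/9, 1745/9, 92/3]
+L4 (α=2/5) → [548/3, 1793/15, 564/5]
+L5 (α=1/5) → [2948/15, 7727/75, 2966/25]
+L6 (α=1/3) → [6721/45, 33154/225, 1994/25]
rounded: [149, 147, 80]

query (2,1) [L1,L2,L3,L4,L5,L6] — begin 0,0,0
after L1 α=4/5: [236/5, 348/5, 376/5]
after L2 α=1: [183, 154, 68]
after L3 α=0: [183, 154, 68]
after L4 α=1/2: [190, 82, 83]
after L5 α=2/3: [194/3, 158, 583/3]
after L6 α=3/4: [260/3, 641/4, 2725/12]
rounded: [87, 160, 227]


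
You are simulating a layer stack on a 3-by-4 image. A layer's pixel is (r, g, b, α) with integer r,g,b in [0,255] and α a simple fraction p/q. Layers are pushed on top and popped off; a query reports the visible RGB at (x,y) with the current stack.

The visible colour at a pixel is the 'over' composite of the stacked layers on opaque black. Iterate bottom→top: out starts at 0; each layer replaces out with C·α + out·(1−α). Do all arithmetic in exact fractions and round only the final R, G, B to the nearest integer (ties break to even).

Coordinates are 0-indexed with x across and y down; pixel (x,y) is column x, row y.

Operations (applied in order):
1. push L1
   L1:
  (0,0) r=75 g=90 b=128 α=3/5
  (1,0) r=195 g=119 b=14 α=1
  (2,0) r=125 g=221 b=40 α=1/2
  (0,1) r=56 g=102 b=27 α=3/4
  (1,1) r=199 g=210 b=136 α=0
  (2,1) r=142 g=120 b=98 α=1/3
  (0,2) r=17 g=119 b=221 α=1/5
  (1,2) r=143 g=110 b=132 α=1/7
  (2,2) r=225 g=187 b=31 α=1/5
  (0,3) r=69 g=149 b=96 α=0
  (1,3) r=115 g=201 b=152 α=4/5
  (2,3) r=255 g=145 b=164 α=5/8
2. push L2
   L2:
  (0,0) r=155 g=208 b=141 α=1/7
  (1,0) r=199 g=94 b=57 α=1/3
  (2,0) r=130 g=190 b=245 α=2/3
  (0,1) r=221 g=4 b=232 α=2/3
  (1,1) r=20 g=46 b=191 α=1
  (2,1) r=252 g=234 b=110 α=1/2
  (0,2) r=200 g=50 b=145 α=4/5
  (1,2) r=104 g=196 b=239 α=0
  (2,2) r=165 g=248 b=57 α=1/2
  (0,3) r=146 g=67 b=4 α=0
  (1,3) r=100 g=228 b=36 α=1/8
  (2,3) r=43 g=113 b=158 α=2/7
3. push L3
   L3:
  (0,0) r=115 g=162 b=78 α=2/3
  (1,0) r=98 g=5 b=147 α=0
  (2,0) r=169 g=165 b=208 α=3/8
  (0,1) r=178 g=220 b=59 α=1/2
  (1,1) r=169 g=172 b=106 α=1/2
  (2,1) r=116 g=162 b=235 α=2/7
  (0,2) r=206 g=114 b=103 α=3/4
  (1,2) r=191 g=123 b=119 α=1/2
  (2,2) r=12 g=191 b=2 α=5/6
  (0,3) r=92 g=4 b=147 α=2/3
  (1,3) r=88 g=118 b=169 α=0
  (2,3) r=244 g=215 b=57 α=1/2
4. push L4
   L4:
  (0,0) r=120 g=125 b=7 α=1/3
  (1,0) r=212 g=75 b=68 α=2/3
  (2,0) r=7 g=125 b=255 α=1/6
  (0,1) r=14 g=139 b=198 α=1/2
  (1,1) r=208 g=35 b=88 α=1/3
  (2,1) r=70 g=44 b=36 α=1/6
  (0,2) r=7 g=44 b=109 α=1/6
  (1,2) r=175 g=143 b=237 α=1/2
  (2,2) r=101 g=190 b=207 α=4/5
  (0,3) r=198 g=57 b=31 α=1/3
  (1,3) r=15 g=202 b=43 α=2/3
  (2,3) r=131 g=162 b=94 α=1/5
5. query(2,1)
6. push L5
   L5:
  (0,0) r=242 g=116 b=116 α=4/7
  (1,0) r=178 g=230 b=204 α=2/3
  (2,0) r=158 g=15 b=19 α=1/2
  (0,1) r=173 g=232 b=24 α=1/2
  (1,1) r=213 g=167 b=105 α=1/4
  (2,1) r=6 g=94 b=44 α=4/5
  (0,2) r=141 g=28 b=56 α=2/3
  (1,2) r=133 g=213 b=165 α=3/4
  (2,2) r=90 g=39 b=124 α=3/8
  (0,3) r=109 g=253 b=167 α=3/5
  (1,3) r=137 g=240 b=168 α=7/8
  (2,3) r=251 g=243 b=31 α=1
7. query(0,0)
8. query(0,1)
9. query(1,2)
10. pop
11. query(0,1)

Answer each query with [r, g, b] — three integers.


(2,1) stack=L1,L2,L3,L4; from [0,0,0]:
after L1 α=1/3: [142/3, 40, 98/3]
after L2 α=1/2: [449/3, 137, 214/3]
after L3 α=2/7: [2941/21, 1009/7, 2480/21]
after L4 α=1/6: [16175/126, 5353/42, 6578/63]
→ [128, 127, 104]

(0,0) stack=L1,L2,L3,L4,L5; from [0,0,0]:
after L1 α=3/5: [45, 54, 384/5]
after L2 α=1/7: [425/7, 76, 3009/35]
after L3 α=2/3: [2035/21, 400/3, 2823/35]
after L4 α=1/3: [6590/63, 1175/9, 5891/105]
after L5 α=4/7: [26918/147, 2567/21, 22131/245]
rounded: [183, 122, 90]

(0,1) stack=L1,L2,L3,L4,L5; from [0,0,0]:
after L1 α=3/4: [42, 153/2, 81/4]
after L2 α=2/3: [484/3, 169/6, 1937/12]
after L3 α=1/2: [509/3, 1489/12, 2645/24]
after L4 α=1/2: [551/6, 3157/24, 7397/48]
after L5 α=1/2: [1589/12, 8725/48, 8549/96]
→ [132, 182, 89]

(1,2) stack=L1,L2,L3,L4,L5; from [0,0,0]:
after L1 α=1/7: [143/7, 110/7, 132/7]
after L2 α=0: [143/7, 110/7, 132/7]
after L3 α=1/2: [740/7, 971/14, 965/14]
after L4 α=1/2: [1965/14, 2973/28, 4283/28]
after L5 α=3/4: [7551/56, 20865/112, 18143/112]
= [135, 186, 162]

query (0,1) [L1,L2,L3,L4] — begin 0,0,0
L1 α=3/4: [42, 153/2, 81/4]
L2 α=2/3: [484/3, 169/6, 1937/12]
L3 α=1/2: [509/3, 1489/12, 2645/24]
L4 α=1/2: [551/6, 3157/24, 7397/48]
rounded: [92, 132, 154]


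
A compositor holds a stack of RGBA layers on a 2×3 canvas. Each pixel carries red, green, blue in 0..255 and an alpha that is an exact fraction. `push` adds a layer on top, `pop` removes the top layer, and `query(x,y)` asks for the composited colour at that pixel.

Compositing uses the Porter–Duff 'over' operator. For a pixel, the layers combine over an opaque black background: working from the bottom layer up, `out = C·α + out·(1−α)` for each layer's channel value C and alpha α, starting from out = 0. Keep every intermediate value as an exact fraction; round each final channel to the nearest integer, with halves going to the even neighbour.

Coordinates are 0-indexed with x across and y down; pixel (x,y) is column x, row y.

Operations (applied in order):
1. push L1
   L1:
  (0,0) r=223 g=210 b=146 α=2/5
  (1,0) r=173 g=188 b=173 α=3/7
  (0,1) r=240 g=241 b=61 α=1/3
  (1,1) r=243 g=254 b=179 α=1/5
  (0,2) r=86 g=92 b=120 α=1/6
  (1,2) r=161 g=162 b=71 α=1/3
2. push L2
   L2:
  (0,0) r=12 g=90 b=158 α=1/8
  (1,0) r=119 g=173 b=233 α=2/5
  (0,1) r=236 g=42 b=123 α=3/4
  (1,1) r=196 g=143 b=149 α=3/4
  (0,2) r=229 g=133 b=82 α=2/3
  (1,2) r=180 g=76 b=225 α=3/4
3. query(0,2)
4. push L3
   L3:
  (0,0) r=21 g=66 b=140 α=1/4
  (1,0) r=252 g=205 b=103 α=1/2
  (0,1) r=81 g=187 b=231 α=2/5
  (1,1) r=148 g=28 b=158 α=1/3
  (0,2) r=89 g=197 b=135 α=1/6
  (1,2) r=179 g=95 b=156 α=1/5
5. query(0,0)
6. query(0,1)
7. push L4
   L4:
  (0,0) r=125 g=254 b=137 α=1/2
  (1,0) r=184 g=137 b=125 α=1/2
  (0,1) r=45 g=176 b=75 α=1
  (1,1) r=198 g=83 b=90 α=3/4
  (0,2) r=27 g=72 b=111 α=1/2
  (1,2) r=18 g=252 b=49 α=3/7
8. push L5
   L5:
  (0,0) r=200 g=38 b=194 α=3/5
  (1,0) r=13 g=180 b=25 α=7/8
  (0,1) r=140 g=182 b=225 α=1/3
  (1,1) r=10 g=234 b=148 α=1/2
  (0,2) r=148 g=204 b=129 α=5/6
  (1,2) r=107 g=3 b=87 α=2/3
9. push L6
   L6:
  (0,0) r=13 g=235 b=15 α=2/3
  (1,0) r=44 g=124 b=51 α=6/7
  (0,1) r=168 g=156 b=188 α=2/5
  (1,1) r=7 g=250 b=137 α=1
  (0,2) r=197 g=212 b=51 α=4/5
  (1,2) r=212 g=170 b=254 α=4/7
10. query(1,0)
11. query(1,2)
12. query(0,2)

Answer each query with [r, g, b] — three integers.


at x=0,y=2 over L1,L2:
after L1 α=1/6: [43/3, 46/3, 20]
after L2 α=2/3: [1417/9, 844/9, 184/3]
→ [157, 94, 61]

query (0,0) [L1,L2,L3] — begin 0,0,0
+L1 (α=2/5) → [446/5, 84, 292/5]
+L2 (α=1/8) → [1591/20, 339/4, 1417/20]
+L3 (α=1/4) → [5193/80, 1281/16, 7051/80]
→ [65, 80, 88]

(0,1) stack=L1,L2,L3; from [0,0,0]:
after L1 α=1/3: [80, 241/3, 61/3]
after L2 α=3/4: [197, 619/12, 292/3]
after L3 α=2/5: [753/5, 423/4, 754/5]
→ [151, 106, 151]

query (1,0) [L1,L2,L3,L4,L5,L6] — begin 0,0,0
+L1 (α=3/7) → [519/7, 564/7, 519/7]
+L2 (α=2/5) → [3223/35, 4114/35, 4819/35]
+L3 (α=1/2) → [12043/70, 11289/70, 4212/35]
+L4 (α=1/2) → [24923/140, 20879/140, 8587/70]
+L5 (α=7/8) → [37663/1120, 197279/1120, 20837/560]
+L6 (α=6/7) → [333343/7840, 1030559/7840, 192197/3920]
= [43, 131, 49]

(1,2) stack=L1,L2,L3,L4,L5,L6; from [0,0,0]:
L1 α=1/3: [161/3, 54, 71/3]
L2 α=3/4: [1781/12, 141/2, 524/3]
L3 α=1/5: [2318/15, 377/5, 2564/15]
L4 α=3/7: [10082/105, 5288/35, 12461/105]
L5 α=2/3: [32552/315, 5498/105, 30731/315]
L6 α=4/7: [121592/735, 29298/245, 137411/735]
→ [165, 120, 187]

query (0,2) [L1,L2,L3,L4,L5,L6] — begin 0,0,0
after L1 α=1/6: [43/3, 46/3, 20]
after L2 α=2/3: [1417/9, 844/9, 184/3]
after L3 α=1/6: [3943/27, 5993/54, 1325/18]
after L4 α=1/2: [2336/27, 9881/108, 3323/36]
after L5 α=5/6: [11158/81, 120041/648, 26543/216]
after L6 α=4/5: [74986/405, 133909/648, 70607/1080]
= [185, 207, 65]


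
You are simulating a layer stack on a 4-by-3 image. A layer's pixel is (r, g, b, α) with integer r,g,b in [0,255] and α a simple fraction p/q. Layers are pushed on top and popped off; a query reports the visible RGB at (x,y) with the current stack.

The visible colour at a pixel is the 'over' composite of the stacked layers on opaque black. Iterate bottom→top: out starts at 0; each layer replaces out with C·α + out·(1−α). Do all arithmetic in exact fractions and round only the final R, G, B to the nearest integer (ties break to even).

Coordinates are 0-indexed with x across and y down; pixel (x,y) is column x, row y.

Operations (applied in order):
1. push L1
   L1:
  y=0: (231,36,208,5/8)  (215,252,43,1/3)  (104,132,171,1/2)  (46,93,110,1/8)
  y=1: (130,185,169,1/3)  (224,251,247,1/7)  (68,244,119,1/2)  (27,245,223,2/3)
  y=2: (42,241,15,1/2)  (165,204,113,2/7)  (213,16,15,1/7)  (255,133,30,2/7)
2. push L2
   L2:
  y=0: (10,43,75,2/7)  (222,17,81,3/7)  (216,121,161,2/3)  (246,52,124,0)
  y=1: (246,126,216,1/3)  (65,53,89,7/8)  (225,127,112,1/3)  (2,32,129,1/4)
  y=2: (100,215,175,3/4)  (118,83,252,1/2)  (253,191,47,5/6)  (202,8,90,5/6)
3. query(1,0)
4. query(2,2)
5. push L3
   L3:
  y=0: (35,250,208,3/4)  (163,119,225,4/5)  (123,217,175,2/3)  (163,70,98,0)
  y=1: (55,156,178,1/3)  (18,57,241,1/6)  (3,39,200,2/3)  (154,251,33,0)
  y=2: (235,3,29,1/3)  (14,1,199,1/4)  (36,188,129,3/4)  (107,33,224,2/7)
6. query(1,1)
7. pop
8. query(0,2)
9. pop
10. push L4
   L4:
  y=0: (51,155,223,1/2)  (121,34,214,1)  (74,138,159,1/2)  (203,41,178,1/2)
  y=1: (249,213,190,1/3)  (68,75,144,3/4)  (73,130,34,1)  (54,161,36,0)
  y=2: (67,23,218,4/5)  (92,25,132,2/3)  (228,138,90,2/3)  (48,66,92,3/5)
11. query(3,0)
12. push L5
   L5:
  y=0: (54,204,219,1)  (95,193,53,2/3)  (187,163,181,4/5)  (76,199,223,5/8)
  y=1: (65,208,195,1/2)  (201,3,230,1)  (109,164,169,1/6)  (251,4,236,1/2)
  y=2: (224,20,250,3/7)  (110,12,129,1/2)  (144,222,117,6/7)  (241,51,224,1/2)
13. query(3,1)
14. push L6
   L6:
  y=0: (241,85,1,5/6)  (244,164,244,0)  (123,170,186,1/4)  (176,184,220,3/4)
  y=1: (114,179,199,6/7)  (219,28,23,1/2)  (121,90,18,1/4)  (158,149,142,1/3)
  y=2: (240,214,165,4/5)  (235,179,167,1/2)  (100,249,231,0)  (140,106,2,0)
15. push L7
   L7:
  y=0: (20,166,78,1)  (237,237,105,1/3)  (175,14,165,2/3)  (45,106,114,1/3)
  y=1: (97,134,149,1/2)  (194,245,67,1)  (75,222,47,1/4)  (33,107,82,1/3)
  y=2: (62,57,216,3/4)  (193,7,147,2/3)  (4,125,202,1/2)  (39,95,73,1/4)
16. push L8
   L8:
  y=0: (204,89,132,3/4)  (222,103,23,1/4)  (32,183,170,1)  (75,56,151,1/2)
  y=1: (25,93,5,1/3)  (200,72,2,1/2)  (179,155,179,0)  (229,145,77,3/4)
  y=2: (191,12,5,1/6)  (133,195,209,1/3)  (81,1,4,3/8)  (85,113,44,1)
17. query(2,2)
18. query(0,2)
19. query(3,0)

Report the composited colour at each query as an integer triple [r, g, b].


(1,0) stack=L1,L2; from [0,0,0]:
after L1 α=1/3: [215/3, 84, 43/3]
after L2 α=3/7: [2858/21, 387/7, 901/21]
→ [136, 55, 43]

at x=2,y=2 over L1,L2:
L1 α=1/7: [213/7, 16/7, 15/7]
L2 α=5/6: [4534/21, 6701/42, 830/21]
→ [216, 160, 40]

(1,1) stack=L1,L2,L3; from [0,0,0]:
after L1 α=1/7: [32, 251/7, 247/7]
after L2 α=7/8: [487/8, 356/7, 576/7]
after L3 α=1/6: [2579/48, 2179/42, 4567/42]
→ [54, 52, 109]

(0,2) stack=L1,L2; from [0,0,0]:
L1 α=1/2: [21, 241/2, 15/2]
L2 α=3/4: [321/4, 1531/8, 1065/8]
= [80, 191, 133]

at x=3,y=0 over L1,L4:
after L1 α=1/8: [23/4, 93/8, 55/4]
after L4 α=1/2: [835/8, 421/16, 767/8]
rounded: [104, 26, 96]

query (3,1) [L1,L4,L5] — begin 0,0,0
+L1 (α=2/3) → [18, 490/3, 446/3]
+L4 (α=0) → [18, 490/3, 446/3]
+L5 (α=1/2) → [269/2, 251/3, 577/3]
rounded: [134, 84, 192]

at x=2,y=2 over L1,L4,L5,L6,L7,L8:
L1 α=1/7: [213/7, 16/7, 15/7]
L4 α=2/3: [1135/7, 1948/21, 425/7]
L5 α=6/7: [7183/49, 29920/147, 5339/49]
L6 α=0: [7183/49, 29920/147, 5339/49]
L7 α=1/2: [7379/98, 48295/294, 15237/98]
L8 α=3/8: [60709/784, 242357/2352, 77361/784]
= [77, 103, 99]

(0,2) stack=L1,L4,L5,L6,L7,L8; from [0,0,0]:
L1 α=1/2: [21, 241/2, 15/2]
L4 α=4/5: [289/5, 85/2, 1759/10]
L5 α=3/7: [4516/35, 230/7, 7268/35]
L6 α=4/5: [38116/175, 6222/35, 30368/175]
L7 α=3/4: [35333/350, 12207/140, 35942/175]
L8 α=1/6: [48703/420, 4181/56, 12039/70]
rounded: [116, 75, 172]

at x=3,y=0 over L1,L4,L5,L6,L7,L8:
+L1 (α=1/8) → [23/4, 93/8, 55/4]
+L4 (α=1/2) → [835/8, 421/16, 767/8]
+L5 (α=5/8) → [5545/64, 17183/128, 11221/64]
+L6 (α=3/4) → [39337/256, 87839/512, 53461/256]
+L7 (α=1/3) → [45097/384, 38325/256, 68053/384]
+L8 (α=1/2) → [73897/768, 52661/512, 126037/768]
rounded: [96, 103, 164]


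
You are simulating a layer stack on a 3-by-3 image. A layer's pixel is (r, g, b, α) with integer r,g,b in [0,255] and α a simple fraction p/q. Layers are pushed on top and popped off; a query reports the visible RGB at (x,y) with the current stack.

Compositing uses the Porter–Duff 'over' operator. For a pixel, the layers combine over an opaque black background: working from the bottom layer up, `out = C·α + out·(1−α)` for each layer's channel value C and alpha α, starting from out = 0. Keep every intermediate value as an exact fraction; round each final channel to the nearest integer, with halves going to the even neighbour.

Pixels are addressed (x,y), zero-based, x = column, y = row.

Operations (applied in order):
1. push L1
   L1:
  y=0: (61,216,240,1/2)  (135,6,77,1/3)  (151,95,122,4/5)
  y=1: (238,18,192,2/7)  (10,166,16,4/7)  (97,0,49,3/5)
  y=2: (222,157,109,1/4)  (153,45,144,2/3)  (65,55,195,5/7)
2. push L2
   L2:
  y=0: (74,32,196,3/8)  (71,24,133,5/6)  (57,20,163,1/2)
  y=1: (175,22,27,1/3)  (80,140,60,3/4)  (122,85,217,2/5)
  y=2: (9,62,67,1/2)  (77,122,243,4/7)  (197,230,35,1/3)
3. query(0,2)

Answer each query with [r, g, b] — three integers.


at x=0,y=2 over L1,L2:
after L1 α=1/4: [111/2, 157/4, 109/4]
after L2 α=1/2: [129/4, 405/8, 377/8]
→ [32, 51, 47]


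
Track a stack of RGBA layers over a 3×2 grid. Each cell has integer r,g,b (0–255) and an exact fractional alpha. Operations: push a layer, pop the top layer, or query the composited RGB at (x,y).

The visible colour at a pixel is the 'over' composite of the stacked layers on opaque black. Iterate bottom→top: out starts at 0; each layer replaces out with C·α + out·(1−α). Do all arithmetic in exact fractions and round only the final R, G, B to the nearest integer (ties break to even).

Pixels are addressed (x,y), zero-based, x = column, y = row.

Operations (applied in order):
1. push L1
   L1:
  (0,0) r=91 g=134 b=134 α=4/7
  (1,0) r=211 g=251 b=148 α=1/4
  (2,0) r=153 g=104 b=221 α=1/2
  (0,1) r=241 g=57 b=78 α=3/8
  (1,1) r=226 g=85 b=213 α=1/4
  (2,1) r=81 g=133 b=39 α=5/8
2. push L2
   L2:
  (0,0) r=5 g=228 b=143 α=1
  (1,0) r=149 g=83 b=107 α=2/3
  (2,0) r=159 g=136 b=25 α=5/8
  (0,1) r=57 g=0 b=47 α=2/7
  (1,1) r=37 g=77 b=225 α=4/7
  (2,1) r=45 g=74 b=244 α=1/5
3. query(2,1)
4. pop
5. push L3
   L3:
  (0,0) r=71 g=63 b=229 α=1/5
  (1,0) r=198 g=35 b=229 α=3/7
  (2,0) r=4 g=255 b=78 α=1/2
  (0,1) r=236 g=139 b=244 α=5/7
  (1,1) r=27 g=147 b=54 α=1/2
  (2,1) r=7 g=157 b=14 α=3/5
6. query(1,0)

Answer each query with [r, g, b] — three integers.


query (2,1) [L1,L2] — begin 0,0,0
L1 α=5/8: [405/8, 665/8, 195/8]
L2 α=1/5: [99/2, 813/10, 683/10]
rounded: [50, 81, 68]

(1,0) stack=L1,L3; from [0,0,0]:
+L1 (α=1/4) → [211/4, 251/4, 37]
+L3 (α=3/7) → [115, 356/7, 835/7]
→ [115, 51, 119]


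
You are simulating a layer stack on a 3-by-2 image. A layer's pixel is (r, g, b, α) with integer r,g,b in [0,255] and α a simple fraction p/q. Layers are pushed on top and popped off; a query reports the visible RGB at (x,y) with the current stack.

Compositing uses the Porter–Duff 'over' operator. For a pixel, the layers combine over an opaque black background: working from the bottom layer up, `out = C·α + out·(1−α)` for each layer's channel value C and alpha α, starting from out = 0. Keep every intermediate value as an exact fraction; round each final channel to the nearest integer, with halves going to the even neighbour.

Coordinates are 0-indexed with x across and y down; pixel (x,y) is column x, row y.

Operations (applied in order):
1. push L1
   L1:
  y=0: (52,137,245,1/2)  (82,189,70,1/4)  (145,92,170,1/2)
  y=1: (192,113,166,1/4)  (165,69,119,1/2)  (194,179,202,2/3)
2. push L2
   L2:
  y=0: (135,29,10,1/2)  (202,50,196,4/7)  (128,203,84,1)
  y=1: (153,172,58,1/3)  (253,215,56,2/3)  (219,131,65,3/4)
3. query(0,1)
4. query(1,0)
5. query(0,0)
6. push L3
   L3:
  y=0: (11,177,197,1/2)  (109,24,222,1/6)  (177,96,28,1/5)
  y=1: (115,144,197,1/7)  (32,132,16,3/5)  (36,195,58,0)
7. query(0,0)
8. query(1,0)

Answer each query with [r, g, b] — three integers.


at x=0,y=1 over L1,L2:
after L1 α=1/4: [48, 113/4, 83/2]
after L2 α=1/3: [83, 457/6, 47]
rounded: [83, 76, 47]

(1,0) stack=L1,L2; from [0,0,0]:
after L1 α=1/4: [41/2, 189/4, 35/2]
after L2 α=4/7: [1739/14, 1367/28, 239/2]
= [124, 49, 120]

(0,0) stack=L1,L2; from [0,0,0]:
+L1 (α=1/2) → [26, 137/2, 245/2]
+L2 (α=1/2) → [161/2, 195/4, 265/4]
→ [80, 49, 66]

query (0,0) [L1,L2,L3] — begin 0,0,0
+L1 (α=1/2) → [26, 137/2, 245/2]
+L2 (α=1/2) → [161/2, 195/4, 265/4]
+L3 (α=1/2) → [183/4, 903/8, 1053/8]
= [46, 113, 132]

query (1,0) [L1,L2,L3] — begin 0,0,0
L1 α=1/4: [41/2, 189/4, 35/2]
L2 α=4/7: [1739/14, 1367/28, 239/2]
L3 α=1/6: [3407/28, 7507/168, 1639/12]
→ [122, 45, 137]
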